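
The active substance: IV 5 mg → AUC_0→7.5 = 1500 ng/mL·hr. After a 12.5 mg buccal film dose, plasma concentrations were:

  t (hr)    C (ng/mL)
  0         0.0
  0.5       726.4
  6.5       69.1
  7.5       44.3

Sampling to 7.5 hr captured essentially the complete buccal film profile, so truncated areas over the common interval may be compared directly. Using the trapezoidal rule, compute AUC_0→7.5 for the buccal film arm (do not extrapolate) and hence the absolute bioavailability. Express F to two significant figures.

Trapezoidal AUC_0→7.5 (buccal film):
  [0→0.5]: (0.0+726.4)/2 × 0.5 = 181.6
  [0.5→6.5]: (726.4+69.1)/2 × 6 = 2386.5
  [6.5→7.5]: (69.1+44.3)/2 × 1 = 56.7
  Sum = 2624.8 ng/mL·hr
F = (AUC_ev/D_ev)/(AUC_iv/D_iv) = (2624.8/12.5)/(1500/5) = 209.984/300 = 0.6999

F = 0.70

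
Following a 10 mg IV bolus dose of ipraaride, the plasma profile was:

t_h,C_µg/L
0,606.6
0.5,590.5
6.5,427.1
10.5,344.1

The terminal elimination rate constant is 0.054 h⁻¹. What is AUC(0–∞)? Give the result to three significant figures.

AUC = 11300 µg/L·h

Trapezoidal AUC_0→10.5:
  [0→0.5]: (606.6+590.5)/2 × 0.5 = 299.275
  [0.5→6.5]: (590.5+427.1)/2 × 6 = 3052.8
  [6.5→10.5]: (427.1+344.1)/2 × 4 = 1542.4
  Sum = 4894.475 µg/L·h
Extrapolated tail: C_last / k_e = 344.1 / 0.054 = 6372.222
AUC_0→∞ = 4894.475 + 6372.222 = 11266.697 µg/L·h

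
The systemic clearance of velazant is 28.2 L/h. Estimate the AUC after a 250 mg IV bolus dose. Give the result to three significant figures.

AUC = 8.87 mg/L·h

AUC_0→∞ = Dose_iv / CL
        = 250 / 28.2 = 8.86525 mg/L·h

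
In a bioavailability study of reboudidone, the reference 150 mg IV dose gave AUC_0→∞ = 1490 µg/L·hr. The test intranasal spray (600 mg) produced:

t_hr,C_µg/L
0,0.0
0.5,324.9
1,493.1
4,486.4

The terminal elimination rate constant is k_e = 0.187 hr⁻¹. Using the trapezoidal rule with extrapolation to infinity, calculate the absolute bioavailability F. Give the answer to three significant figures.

Trapezoidal AUC_0→4 (intranasal spray):
  [0→0.5]: (0.0+324.9)/2 × 0.5 = 81.225
  [0.5→1]: (324.9+493.1)/2 × 0.5 = 204.5
  [1→4]: (493.1+486.4)/2 × 3 = 1469.25
  Sum = 1754.975 µg/L·hr
Tail: C_last/k_e = 486.4/0.187 = 2601.070
AUC_0→∞ (intranasal spray) = 1754.975 + 2601.070 = 4356.045 µg/L·hr
F = (AUC_ev/D_ev)/(AUC_iv/D_iv) = (4356.045/600)/(1490/150) = 7.260075/9.93333 = 0.7309

F = 0.731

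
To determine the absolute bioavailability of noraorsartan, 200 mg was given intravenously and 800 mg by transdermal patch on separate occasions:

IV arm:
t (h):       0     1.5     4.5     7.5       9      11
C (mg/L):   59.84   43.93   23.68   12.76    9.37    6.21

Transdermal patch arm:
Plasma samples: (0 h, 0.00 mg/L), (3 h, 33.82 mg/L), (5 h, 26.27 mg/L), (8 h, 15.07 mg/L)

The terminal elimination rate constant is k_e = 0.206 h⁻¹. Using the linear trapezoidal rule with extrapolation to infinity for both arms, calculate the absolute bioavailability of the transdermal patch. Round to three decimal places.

F = 0.208

Trapezoidal AUC_0→11 (IV):
  [0→1.5]: (59.84+43.93)/2 × 1.5 = 77.8275
  [1.5→4.5]: (43.93+23.68)/2 × 3 = 101.415
  [4.5→7.5]: (23.68+12.76)/2 × 3 = 54.66
  [7.5→9]: (12.76+9.37)/2 × 1.5 = 16.5975
  [9→11]: (9.37+6.21)/2 × 2 = 15.58
  Sum = 266.08 mg/L·h
IV tail: 6.21/0.206 = 30.146; AUC_iv,0→∞ = 266.08 + 30.146 = 296.226 mg/L·h
Trapezoidal AUC_0→8 (transdermal patch):
  [0→3]: (0.00+33.82)/2 × 3 = 50.73
  [3→5]: (33.82+26.27)/2 × 2 = 60.09
  [5→8]: (26.27+15.07)/2 × 3 = 62.01
  Sum = 172.83 mg/L·h
transdermal patch tail: 15.07/0.206 = 73.155; AUC_ev,0→∞ = 172.83 + 73.155 = 245.985 mg/L·h
F = (AUC_ev/D_ev)/(AUC_iv/D_iv) = (245.985/800)/(296.226/200) = 0.30748125/1.48113 = 0.2076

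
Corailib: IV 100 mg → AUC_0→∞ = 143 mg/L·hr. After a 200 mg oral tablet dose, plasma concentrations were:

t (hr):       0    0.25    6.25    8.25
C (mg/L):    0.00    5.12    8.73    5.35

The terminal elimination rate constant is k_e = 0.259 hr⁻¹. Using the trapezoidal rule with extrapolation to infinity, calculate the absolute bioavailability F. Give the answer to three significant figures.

Trapezoidal AUC_0→8.25 (oral tablet):
  [0→0.25]: (0.00+5.12)/2 × 0.25 = 0.64
  [0.25→6.25]: (5.12+8.73)/2 × 6 = 41.55
  [6.25→8.25]: (8.73+5.35)/2 × 2 = 14.08
  Sum = 56.27 mg/L·hr
Tail: C_last/k_e = 5.35/0.259 = 20.656
AUC_0→∞ (oral tablet) = 56.27 + 20.656 = 76.926 mg/L·hr
F = (AUC_ev/D_ev)/(AUC_iv/D_iv) = (76.926/200)/(143/100) = 0.38463/1.43 = 0.2690

F = 0.269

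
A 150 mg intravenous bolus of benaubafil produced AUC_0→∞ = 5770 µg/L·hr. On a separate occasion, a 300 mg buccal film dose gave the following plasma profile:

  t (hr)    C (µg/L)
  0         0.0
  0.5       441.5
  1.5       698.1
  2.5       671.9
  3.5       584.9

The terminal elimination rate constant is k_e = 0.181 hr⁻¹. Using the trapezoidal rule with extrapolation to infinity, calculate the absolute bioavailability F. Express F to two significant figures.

F = 0.45

Trapezoidal AUC_0→3.5 (buccal film):
  [0→0.5]: (0.0+441.5)/2 × 0.5 = 110.375
  [0.5→1.5]: (441.5+698.1)/2 × 1 = 569.8
  [1.5→2.5]: (698.1+671.9)/2 × 1 = 685.0
  [2.5→3.5]: (671.9+584.9)/2 × 1 = 628.4
  Sum = 1993.575 µg/L·hr
Tail: C_last/k_e = 584.9/0.181 = 3231.492
AUC_0→∞ (buccal film) = 1993.575 + 3231.492 = 5225.067 µg/L·hr
F = (AUC_ev/D_ev)/(AUC_iv/D_iv) = (5225.067/300)/(5770/150) = 17.41689/38.4667 = 0.4528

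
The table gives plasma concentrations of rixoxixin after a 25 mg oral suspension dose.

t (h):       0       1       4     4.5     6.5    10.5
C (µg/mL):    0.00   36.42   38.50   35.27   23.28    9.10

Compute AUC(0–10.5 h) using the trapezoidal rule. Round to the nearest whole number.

AUC = 272 µg/mL·h

Trapezoidal AUC_0→10.5:
  [0→1]: (0.00+36.42)/2 × 1 = 18.21
  [1→4]: (36.42+38.50)/2 × 3 = 112.38
  [4→4.5]: (38.50+35.27)/2 × 0.5 = 18.4425
  [4.5→6.5]: (35.27+23.28)/2 × 2 = 58.55
  [6.5→10.5]: (23.28+9.10)/2 × 4 = 64.76
  Sum = 272.3425 µg/mL·h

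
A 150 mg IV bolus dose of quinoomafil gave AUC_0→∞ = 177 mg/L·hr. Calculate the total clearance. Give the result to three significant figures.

CL = 0.847 L/hr

CL = Dose_iv / AUC_0→∞
   = 150 / 177 = 0.847458 L/hr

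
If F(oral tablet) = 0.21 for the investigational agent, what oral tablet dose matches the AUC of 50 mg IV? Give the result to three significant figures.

D_oral = 238 mg

For equal systemic exposure: F × D_ev = D_iv
D_ev = D_iv / F = 50 / 0.21 = 238.095 mg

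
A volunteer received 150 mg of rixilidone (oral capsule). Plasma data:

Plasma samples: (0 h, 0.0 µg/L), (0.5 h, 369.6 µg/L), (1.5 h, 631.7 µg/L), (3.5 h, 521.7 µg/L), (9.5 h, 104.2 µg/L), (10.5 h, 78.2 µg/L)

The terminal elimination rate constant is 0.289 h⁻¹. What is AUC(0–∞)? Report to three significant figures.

Trapezoidal AUC_0→10.5:
  [0→0.5]: (0.0+369.6)/2 × 0.5 = 92.4
  [0.5→1.5]: (369.6+631.7)/2 × 1 = 500.65
  [1.5→3.5]: (631.7+521.7)/2 × 2 = 1153.4
  [3.5→9.5]: (521.7+104.2)/2 × 6 = 1877.7
  [9.5→10.5]: (104.2+78.2)/2 × 1 = 91.2
  Sum = 3715.35 µg/L·h
Extrapolated tail: C_last / k_e = 78.2 / 0.289 = 270.588
AUC_0→∞ = 3715.35 + 270.588 = 3985.938 µg/L·h

AUC = 3990 µg/L·h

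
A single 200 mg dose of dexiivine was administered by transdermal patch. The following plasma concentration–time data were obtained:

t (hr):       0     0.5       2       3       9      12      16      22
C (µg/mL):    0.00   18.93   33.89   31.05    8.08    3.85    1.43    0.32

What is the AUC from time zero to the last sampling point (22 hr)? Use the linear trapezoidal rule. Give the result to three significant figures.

AUC = 228 µg/mL·hr

Trapezoidal AUC_0→22:
  [0→0.5]: (0.00+18.93)/2 × 0.5 = 4.7325
  [0.5→2]: (18.93+33.89)/2 × 1.5 = 39.615
  [2→3]: (33.89+31.05)/2 × 1 = 32.47
  [3→9]: (31.05+8.08)/2 × 6 = 117.39
  [9→12]: (8.08+3.85)/2 × 3 = 17.895
  [12→16]: (3.85+1.43)/2 × 4 = 10.56
  [16→22]: (1.43+0.32)/2 × 6 = 5.25
  Sum = 227.9125 µg/mL·hr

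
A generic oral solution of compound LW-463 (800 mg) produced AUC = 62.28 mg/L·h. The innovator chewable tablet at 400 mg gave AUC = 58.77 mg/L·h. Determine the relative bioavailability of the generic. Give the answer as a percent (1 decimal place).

F_rel = (AUC_test/D_test) / (AUC_ref/D_ref)
      = (62.28/800) / (58.77/400)
      = 0.07785 / 0.146925 = 0.5299 = 52.99%

F_rel = 53.0%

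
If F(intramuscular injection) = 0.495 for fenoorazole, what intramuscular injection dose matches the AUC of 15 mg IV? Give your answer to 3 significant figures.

For equal systemic exposure: F × D_ev = D_iv
D_ev = D_iv / F = 15 / 0.495 = 30.303 mg

D_intramuscular = 30.3 mg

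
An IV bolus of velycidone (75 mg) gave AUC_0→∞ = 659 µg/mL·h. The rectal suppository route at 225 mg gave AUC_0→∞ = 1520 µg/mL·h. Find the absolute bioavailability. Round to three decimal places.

F = (AUC_ev / D_ev) / (AUC_iv / D_iv)
  = (1520/225) / (659/75)
  = 6.75556 / 8.78667 = 0.7688

F = 0.769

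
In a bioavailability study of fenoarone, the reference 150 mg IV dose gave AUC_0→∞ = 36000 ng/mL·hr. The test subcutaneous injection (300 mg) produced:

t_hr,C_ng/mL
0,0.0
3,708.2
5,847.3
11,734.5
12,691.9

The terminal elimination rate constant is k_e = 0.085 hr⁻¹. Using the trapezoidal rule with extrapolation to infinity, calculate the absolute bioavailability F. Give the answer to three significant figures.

F = 0.225

Trapezoidal AUC_0→12 (subcutaneous injection):
  [0→3]: (0.0+708.2)/2 × 3 = 1062.3
  [3→5]: (708.2+847.3)/2 × 2 = 1555.5
  [5→11]: (847.3+734.5)/2 × 6 = 4745.4
  [11→12]: (734.5+691.9)/2 × 1 = 713.2
  Sum = 8076.4 ng/mL·hr
Tail: C_last/k_e = 691.9/0.085 = 8140.000
AUC_0→∞ (subcutaneous injection) = 8076.4 + 8140.000 = 16216.4 ng/mL·hr
F = (AUC_ev/D_ev)/(AUC_iv/D_iv) = (16216.4/300)/(36000/150) = 54.0547/240 = 0.2252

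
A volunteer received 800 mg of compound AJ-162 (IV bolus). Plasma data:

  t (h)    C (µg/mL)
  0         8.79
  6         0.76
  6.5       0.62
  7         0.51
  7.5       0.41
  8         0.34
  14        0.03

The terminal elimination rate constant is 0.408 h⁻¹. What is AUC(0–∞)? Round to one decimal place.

AUC = 30.9 µg/mL·h

Trapezoidal AUC_0→14:
  [0→6]: (8.79+0.76)/2 × 6 = 28.65
  [6→6.5]: (0.76+0.62)/2 × 0.5 = 0.345
  [6.5→7]: (0.62+0.51)/2 × 0.5 = 0.2825
  [7→7.5]: (0.51+0.41)/2 × 0.5 = 0.23
  [7.5→8]: (0.41+0.34)/2 × 0.5 = 0.1875
  [8→14]: (0.34+0.03)/2 × 6 = 1.11
  Sum = 30.805 µg/mL·h
Extrapolated tail: C_last / k_e = 0.03 / 0.408 = 0.074
AUC_0→∞ = 30.805 + 0.074 = 30.879 µg/mL·h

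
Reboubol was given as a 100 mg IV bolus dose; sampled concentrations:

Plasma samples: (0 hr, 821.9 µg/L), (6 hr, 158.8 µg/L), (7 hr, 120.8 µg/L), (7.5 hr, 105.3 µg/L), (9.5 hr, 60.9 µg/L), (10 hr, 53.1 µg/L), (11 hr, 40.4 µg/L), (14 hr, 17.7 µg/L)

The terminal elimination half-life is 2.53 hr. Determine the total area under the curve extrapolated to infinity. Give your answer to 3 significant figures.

Trapezoidal AUC_0→14:
  [0→6]: (821.9+158.8)/2 × 6 = 2942.1
  [6→7]: (158.8+120.8)/2 × 1 = 139.8
  [7→7.5]: (120.8+105.3)/2 × 0.5 = 56.525
  [7.5→9.5]: (105.3+60.9)/2 × 2 = 166.2
  [9.5→10]: (60.9+53.1)/2 × 0.5 = 28.5
  [10→11]: (53.1+40.4)/2 × 1 = 46.75
  [11→14]: (40.4+17.7)/2 × 3 = 87.15
  Sum = 3467.025 µg/L·hr
k_e = ln2 / t½ = 0.693147 / 2.53 = 0.2740 hr^-1
Extrapolated tail: C_last / k_e = 17.7 / 0.274 = 64.599
AUC_0→∞ = 3467.025 + 64.599 = 3531.624 µg/L·hr

AUC = 3530 µg/L·hr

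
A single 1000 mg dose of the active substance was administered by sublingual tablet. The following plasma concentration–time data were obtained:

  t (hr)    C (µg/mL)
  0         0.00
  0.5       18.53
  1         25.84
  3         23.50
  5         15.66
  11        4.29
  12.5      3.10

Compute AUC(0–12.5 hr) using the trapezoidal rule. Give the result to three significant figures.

AUC = 170 µg/mL·hr

Trapezoidal AUC_0→12.5:
  [0→0.5]: (0.00+18.53)/2 × 0.5 = 4.6325
  [0.5→1]: (18.53+25.84)/2 × 0.5 = 11.0925
  [1→3]: (25.84+23.50)/2 × 2 = 49.34
  [3→5]: (23.50+15.66)/2 × 2 = 39.16
  [5→11]: (15.66+4.29)/2 × 6 = 59.85
  [11→12.5]: (4.29+3.10)/2 × 1.5 = 5.5425
  Sum = 169.6175 µg/mL·hr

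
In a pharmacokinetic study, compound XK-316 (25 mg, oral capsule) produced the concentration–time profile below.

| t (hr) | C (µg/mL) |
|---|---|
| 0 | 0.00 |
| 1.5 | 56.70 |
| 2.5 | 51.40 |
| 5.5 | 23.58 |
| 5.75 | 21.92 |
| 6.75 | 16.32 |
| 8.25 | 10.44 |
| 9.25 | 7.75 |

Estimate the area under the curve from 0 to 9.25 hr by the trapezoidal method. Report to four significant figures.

Trapezoidal AUC_0→9.25:
  [0→1.5]: (0.00+56.70)/2 × 1.5 = 42.525
  [1.5→2.5]: (56.70+51.40)/2 × 1 = 54.05
  [2.5→5.5]: (51.40+23.58)/2 × 3 = 112.47
  [5.5→5.75]: (23.58+21.92)/2 × 0.25 = 5.6875
  [5.75→6.75]: (21.92+16.32)/2 × 1 = 19.12
  [6.75→8.25]: (16.32+10.44)/2 × 1.5 = 20.07
  [8.25→9.25]: (10.44+7.75)/2 × 1 = 9.095
  Sum = 263.0175 µg/mL·hr

AUC = 263.0 µg/mL·hr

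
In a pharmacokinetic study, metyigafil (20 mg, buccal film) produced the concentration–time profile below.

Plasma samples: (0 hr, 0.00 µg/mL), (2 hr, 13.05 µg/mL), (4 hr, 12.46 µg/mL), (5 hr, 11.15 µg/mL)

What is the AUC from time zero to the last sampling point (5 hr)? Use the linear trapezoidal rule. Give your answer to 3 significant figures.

AUC = 50.4 µg/mL·hr

Trapezoidal AUC_0→5:
  [0→2]: (0.00+13.05)/2 × 2 = 13.05
  [2→4]: (13.05+12.46)/2 × 2 = 25.51
  [4→5]: (12.46+11.15)/2 × 1 = 11.805
  Sum = 50.365 µg/mL·hr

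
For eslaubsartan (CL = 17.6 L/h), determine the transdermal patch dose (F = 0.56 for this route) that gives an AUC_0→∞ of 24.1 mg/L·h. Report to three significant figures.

Dose = CL × AUC_0→∞ / F
     = 17.6 × 24.1 / 0.56 = 757.429 mg

Dose = 757 mg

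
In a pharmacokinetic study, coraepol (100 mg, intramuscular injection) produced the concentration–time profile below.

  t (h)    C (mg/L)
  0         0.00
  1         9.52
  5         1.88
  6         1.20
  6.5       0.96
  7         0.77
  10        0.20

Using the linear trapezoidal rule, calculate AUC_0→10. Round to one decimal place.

AUC = 31.5 mg/L·h

Trapezoidal AUC_0→10:
  [0→1]: (0.00+9.52)/2 × 1 = 4.76
  [1→5]: (9.52+1.88)/2 × 4 = 22.8
  [5→6]: (1.88+1.20)/2 × 1 = 1.54
  [6→6.5]: (1.20+0.96)/2 × 0.5 = 0.54
  [6.5→7]: (0.96+0.77)/2 × 0.5 = 0.4325
  [7→10]: (0.77+0.20)/2 × 3 = 1.455
  Sum = 31.5275 mg/L·h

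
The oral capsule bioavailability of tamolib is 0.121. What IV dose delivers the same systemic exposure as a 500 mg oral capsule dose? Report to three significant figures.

D_iv = 60.5 mg

Systemic exposure from an extravascular dose = F × D_ev, so the equivalent IV dose is F × D_ev.
D_iv = F × D_ev = 0.121 × 500 = 60.5 mg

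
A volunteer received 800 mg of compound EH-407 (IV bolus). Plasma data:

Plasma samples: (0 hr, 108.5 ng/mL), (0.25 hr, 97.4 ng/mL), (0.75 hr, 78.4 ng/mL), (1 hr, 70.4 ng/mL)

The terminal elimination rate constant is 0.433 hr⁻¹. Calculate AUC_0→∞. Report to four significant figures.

Trapezoidal AUC_0→1:
  [0→0.25]: (108.5+97.4)/2 × 0.25 = 25.7375
  [0.25→0.75]: (97.4+78.4)/2 × 0.5 = 43.95
  [0.75→1]: (78.4+70.4)/2 × 0.25 = 18.6
  Sum = 88.2875 ng/mL·hr
Extrapolated tail: C_last / k_e = 70.4 / 0.433 = 162.587
AUC_0→∞ = 88.2875 + 162.587 = 250.8745 ng/mL·hr

AUC = 250.9 ng/mL·hr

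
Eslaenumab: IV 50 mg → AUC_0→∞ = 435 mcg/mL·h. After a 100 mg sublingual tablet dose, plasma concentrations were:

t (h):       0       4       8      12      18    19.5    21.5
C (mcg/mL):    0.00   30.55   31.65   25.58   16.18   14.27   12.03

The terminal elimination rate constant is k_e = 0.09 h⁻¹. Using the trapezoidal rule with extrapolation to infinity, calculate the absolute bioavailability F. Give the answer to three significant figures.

F = 0.699

Trapezoidal AUC_0→21.5 (sublingual tablet):
  [0→4]: (0.00+30.55)/2 × 4 = 61.1
  [4→8]: (30.55+31.65)/2 × 4 = 124.4
  [8→12]: (31.65+25.58)/2 × 4 = 114.46
  [12→18]: (25.58+16.18)/2 × 6 = 125.28
  [18→19.5]: (16.18+14.27)/2 × 1.5 = 22.8375
  [19.5→21.5]: (14.27+12.03)/2 × 2 = 26.3
  Sum = 474.3775 mcg/mL·h
Tail: C_last/k_e = 12.03/0.09 = 133.667
AUC_0→∞ (sublingual tablet) = 474.3775 + 133.667 = 608.0445 mcg/mL·h
F = (AUC_ev/D_ev)/(AUC_iv/D_iv) = (608.0445/100)/(435/50) = 6.080445/8.7 = 0.6989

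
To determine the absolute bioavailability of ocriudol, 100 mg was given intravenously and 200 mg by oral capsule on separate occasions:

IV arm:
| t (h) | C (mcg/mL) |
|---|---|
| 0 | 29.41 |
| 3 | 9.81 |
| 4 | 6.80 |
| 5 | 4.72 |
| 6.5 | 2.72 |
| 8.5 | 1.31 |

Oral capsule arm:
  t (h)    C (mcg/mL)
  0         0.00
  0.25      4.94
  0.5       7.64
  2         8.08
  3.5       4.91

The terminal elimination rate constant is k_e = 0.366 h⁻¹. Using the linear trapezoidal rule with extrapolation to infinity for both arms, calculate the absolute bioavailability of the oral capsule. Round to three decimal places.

Trapezoidal AUC_0→8.5 (IV):
  [0→3]: (29.41+9.81)/2 × 3 = 58.83
  [3→4]: (9.81+6.80)/2 × 1 = 8.305
  [4→5]: (6.80+4.72)/2 × 1 = 5.76
  [5→6.5]: (4.72+2.72)/2 × 1.5 = 5.58
  [6.5→8.5]: (2.72+1.31)/2 × 2 = 4.03
  Sum = 82.505 mcg/mL·h
IV tail: 1.31/0.366 = 3.579; AUC_iv,0→∞ = 82.505 + 3.579 = 86.084 mcg/mL·h
Trapezoidal AUC_0→3.5 (oral capsule):
  [0→0.25]: (0.00+4.94)/2 × 0.25 = 0.6175
  [0.25→0.5]: (4.94+7.64)/2 × 0.25 = 1.5725
  [0.5→2]: (7.64+8.08)/2 × 1.5 = 11.79
  [2→3.5]: (8.08+4.91)/2 × 1.5 = 9.7425
  Sum = 23.7225 mcg/mL·h
oral capsule tail: 4.91/0.366 = 13.415; AUC_ev,0→∞ = 23.7225 + 13.415 = 37.1375 mcg/mL·h
F = (AUC_ev/D_ev)/(AUC_iv/D_iv) = (37.1375/200)/(86.084/100) = 0.1856875/0.86084 = 0.2157

F = 0.216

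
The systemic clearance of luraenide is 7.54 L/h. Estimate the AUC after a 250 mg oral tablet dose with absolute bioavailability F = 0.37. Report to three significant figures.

AUC_0→∞ = F × Dose / CL
        = 0.37 × 250 / 7.54 = 12.2679 mg/L·h

AUC = 12.3 mg/L·h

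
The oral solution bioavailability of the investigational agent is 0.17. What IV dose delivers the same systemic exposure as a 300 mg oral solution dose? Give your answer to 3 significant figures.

D_iv = 51.0 mg

Systemic exposure from an extravascular dose = F × D_ev, so the equivalent IV dose is F × D_ev.
D_iv = F × D_ev = 0.17 × 300 = 51 mg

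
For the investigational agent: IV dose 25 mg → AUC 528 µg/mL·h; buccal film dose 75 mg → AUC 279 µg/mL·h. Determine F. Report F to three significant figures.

F = (AUC_ev / D_ev) / (AUC_iv / D_iv)
  = (279/75) / (528/25)
  = 3.72 / 21.12 = 0.1761

F = 0.176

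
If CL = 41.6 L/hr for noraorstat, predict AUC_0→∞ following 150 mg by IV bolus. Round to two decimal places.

AUC = 3.61 mg/L·hr

AUC_0→∞ = Dose_iv / CL
        = 150 / 41.6 = 3.60577 mg/L·hr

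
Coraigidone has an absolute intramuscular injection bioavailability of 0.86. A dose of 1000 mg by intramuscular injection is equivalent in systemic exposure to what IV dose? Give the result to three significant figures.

D_iv = 860 mg

Systemic exposure from an extravascular dose = F × D_ev, so the equivalent IV dose is F × D_ev.
D_iv = F × D_ev = 0.86 × 1000 = 860 mg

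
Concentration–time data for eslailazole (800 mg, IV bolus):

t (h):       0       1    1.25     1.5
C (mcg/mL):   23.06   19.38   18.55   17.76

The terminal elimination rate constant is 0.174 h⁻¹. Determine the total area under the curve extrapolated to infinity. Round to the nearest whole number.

Trapezoidal AUC_0→1.5:
  [0→1]: (23.06+19.38)/2 × 1 = 21.22
  [1→1.25]: (19.38+18.55)/2 × 0.25 = 4.74125
  [1.25→1.5]: (18.55+17.76)/2 × 0.25 = 4.53875
  Sum = 30.5 mcg/mL·h
Extrapolated tail: C_last / k_e = 17.76 / 0.174 = 102.069
AUC_0→∞ = 30.5 + 102.069 = 132.569 mcg/mL·h

AUC = 133 mcg/mL·h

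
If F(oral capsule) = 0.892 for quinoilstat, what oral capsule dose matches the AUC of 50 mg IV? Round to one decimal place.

For equal systemic exposure: F × D_ev = D_iv
D_ev = D_iv / F = 50 / 0.892 = 56.0538 mg

D_oral = 56.1 mg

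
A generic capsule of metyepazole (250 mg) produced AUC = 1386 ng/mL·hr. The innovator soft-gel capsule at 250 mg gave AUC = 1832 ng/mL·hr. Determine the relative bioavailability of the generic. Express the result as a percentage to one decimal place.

F_rel = (AUC_test/D_test) / (AUC_ref/D_ref)
      = (1386/250) / (1832/250)
      = 5.544 / 7.328 = 0.7566 = 75.66%

F_rel = 75.7%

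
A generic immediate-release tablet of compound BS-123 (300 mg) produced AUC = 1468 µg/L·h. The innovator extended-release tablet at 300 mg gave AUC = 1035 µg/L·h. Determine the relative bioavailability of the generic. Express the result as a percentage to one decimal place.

F_rel = (AUC_test/D_test) / (AUC_ref/D_ref)
      = (1468/300) / (1035/300)
      = 4.89333 / 3.45 = 1.4184 = 141.84%

F_rel = 141.8%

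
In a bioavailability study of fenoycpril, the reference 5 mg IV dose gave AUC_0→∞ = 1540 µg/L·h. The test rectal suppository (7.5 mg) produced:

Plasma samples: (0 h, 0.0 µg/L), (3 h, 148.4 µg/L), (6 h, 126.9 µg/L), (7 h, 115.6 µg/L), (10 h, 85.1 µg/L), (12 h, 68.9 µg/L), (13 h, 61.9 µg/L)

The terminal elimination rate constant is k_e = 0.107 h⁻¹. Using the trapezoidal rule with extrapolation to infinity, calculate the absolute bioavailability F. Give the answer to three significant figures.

F = 0.803

Trapezoidal AUC_0→13 (rectal suppository):
  [0→3]: (0.0+148.4)/2 × 3 = 222.6
  [3→6]: (148.4+126.9)/2 × 3 = 412.95
  [6→7]: (126.9+115.6)/2 × 1 = 121.25
  [7→10]: (115.6+85.1)/2 × 3 = 301.05
  [10→12]: (85.1+68.9)/2 × 2 = 154.0
  [12→13]: (68.9+61.9)/2 × 1 = 65.4
  Sum = 1277.25 µg/L·h
Tail: C_last/k_e = 61.9/0.107 = 578.505
AUC_0→∞ (rectal suppository) = 1277.25 + 578.505 = 1855.755 µg/L·h
F = (AUC_ev/D_ev)/(AUC_iv/D_iv) = (1855.755/7.5)/(1540/5) = 247.434/308 = 0.8034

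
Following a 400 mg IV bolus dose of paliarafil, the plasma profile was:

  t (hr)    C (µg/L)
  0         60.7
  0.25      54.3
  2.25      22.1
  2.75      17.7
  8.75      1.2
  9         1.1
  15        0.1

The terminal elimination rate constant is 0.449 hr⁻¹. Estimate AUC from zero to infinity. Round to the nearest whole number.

AUC = 162 µg/L·hr

Trapezoidal AUC_0→15:
  [0→0.25]: (60.7+54.3)/2 × 0.25 = 14.375
  [0.25→2.25]: (54.3+22.1)/2 × 2 = 76.4
  [2.25→2.75]: (22.1+17.7)/2 × 0.5 = 9.95
  [2.75→8.75]: (17.7+1.2)/2 × 6 = 56.7
  [8.75→9]: (1.2+1.1)/2 × 0.25 = 0.2875
  [9→15]: (1.1+0.1)/2 × 6 = 3.6
  Sum = 161.3125 µg/L·hr
Extrapolated tail: C_last / k_e = 0.1 / 0.449 = 0.223
AUC_0→∞ = 161.3125 + 0.223 = 161.5355 µg/L·hr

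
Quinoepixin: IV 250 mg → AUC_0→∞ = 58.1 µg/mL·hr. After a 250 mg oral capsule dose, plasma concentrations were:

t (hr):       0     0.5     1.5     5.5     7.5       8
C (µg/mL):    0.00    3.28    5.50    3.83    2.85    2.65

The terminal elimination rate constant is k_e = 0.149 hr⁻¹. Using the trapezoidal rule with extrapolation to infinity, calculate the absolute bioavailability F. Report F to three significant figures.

F = 0.856

Trapezoidal AUC_0→8 (oral capsule):
  [0→0.5]: (0.00+3.28)/2 × 0.5 = 0.82
  [0.5→1.5]: (3.28+5.50)/2 × 1 = 4.39
  [1.5→5.5]: (5.50+3.83)/2 × 4 = 18.66
  [5.5→7.5]: (3.83+2.85)/2 × 2 = 6.68
  [7.5→8]: (2.85+2.65)/2 × 0.5 = 1.375
  Sum = 31.925 µg/mL·hr
Tail: C_last/k_e = 2.65/0.149 = 17.785
AUC_0→∞ (oral capsule) = 31.925 + 17.785 = 49.71 µg/mL·hr
F = (AUC_ev/D_ev)/(AUC_iv/D_iv) = (49.71/250)/(58.1/250) = 0.19884/0.2324 = 0.8556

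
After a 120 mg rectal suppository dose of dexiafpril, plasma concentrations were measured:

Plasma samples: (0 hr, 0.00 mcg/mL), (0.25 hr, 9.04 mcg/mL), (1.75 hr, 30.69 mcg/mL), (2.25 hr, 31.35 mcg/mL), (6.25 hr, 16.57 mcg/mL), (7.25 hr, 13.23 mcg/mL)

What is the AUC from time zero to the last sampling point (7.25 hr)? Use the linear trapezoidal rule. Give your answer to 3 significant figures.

AUC = 157 mcg/mL·hr

Trapezoidal AUC_0→7.25:
  [0→0.25]: (0.00+9.04)/2 × 0.25 = 1.13
  [0.25→1.75]: (9.04+30.69)/2 × 1.5 = 29.7975
  [1.75→2.25]: (30.69+31.35)/2 × 0.5 = 15.51
  [2.25→6.25]: (31.35+16.57)/2 × 4 = 95.84
  [6.25→7.25]: (16.57+13.23)/2 × 1 = 14.9
  Sum = 157.1775 mcg/mL·hr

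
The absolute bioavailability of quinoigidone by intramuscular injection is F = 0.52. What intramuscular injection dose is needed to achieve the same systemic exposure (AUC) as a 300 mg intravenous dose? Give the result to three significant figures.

For equal systemic exposure: F × D_ev = D_iv
D_ev = D_iv / F = 300 / 0.52 = 576.923 mg

D_intramuscular = 577 mg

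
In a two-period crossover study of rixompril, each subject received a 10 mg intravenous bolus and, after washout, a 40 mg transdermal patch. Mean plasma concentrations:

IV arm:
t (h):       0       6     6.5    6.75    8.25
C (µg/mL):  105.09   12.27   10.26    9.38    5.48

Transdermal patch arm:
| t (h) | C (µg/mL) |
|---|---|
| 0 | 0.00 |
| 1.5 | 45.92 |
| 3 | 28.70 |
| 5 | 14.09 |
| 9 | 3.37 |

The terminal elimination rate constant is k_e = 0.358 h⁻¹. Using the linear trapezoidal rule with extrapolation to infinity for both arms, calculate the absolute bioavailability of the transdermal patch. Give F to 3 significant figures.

F = 0.115

Trapezoidal AUC_0→8.25 (IV):
  [0→6]: (105.09+12.27)/2 × 6 = 352.08
  [6→6.5]: (12.27+10.26)/2 × 0.5 = 5.6325
  [6.5→6.75]: (10.26+9.38)/2 × 0.25 = 2.455
  [6.75→8.25]: (9.38+5.48)/2 × 1.5 = 11.145
  Sum = 371.3125 µg/mL·h
IV tail: 5.48/0.358 = 15.307; AUC_iv,0→∞ = 371.3125 + 15.307 = 386.6195 µg/mL·h
Trapezoidal AUC_0→9 (transdermal patch):
  [0→1.5]: (0.00+45.92)/2 × 1.5 = 34.44
  [1.5→3]: (45.92+28.70)/2 × 1.5 = 55.965
  [3→5]: (28.70+14.09)/2 × 2 = 42.79
  [5→9]: (14.09+3.37)/2 × 4 = 34.92
  Sum = 168.115 µg/mL·h
transdermal patch tail: 3.37/0.358 = 9.413; AUC_ev,0→∞ = 168.115 + 9.413 = 177.528 µg/mL·h
F = (AUC_ev/D_ev)/(AUC_iv/D_iv) = (177.528/40)/(386.6195/10) = 4.4382/38.66195 = 0.1148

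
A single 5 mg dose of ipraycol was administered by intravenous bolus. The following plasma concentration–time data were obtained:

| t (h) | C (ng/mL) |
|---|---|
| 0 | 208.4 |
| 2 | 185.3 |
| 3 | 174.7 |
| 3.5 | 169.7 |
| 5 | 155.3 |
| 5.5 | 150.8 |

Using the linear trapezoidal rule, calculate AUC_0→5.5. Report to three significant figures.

AUC = 980 ng/mL·h

Trapezoidal AUC_0→5.5:
  [0→2]: (208.4+185.3)/2 × 2 = 393.7
  [2→3]: (185.3+174.7)/2 × 1 = 180.0
  [3→3.5]: (174.7+169.7)/2 × 0.5 = 86.1
  [3.5→5]: (169.7+155.3)/2 × 1.5 = 243.75
  [5→5.5]: (155.3+150.8)/2 × 0.5 = 76.525
  Sum = 980.075 ng/mL·h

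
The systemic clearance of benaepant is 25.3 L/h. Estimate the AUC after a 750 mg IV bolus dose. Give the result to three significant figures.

AUC_0→∞ = Dose_iv / CL
        = 750 / 25.3 = 29.6443 mg/L·h

AUC = 29.6 mg/L·h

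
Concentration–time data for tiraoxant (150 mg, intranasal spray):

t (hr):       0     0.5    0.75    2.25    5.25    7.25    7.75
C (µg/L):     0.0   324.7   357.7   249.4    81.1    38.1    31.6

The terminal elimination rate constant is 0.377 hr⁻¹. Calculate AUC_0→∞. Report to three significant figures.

AUC = 1340 µg/L·hr

Trapezoidal AUC_0→7.75:
  [0→0.5]: (0.0+324.7)/2 × 0.5 = 81.175
  [0.5→0.75]: (324.7+357.7)/2 × 0.25 = 85.3
  [0.75→2.25]: (357.7+249.4)/2 × 1.5 = 455.325
  [2.25→5.25]: (249.4+81.1)/2 × 3 = 495.75
  [5.25→7.25]: (81.1+38.1)/2 × 2 = 119.2
  [7.25→7.75]: (38.1+31.6)/2 × 0.5 = 17.425
  Sum = 1254.175 µg/L·hr
Extrapolated tail: C_last / k_e = 31.6 / 0.377 = 83.820
AUC_0→∞ = 1254.175 + 83.820 = 1337.995 µg/L·hr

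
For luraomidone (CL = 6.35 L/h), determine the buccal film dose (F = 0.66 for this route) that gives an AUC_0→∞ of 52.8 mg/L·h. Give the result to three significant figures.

Dose = CL × AUC_0→∞ / F
     = 6.35 × 52.8 / 0.66 = 508 mg

Dose = 508 mg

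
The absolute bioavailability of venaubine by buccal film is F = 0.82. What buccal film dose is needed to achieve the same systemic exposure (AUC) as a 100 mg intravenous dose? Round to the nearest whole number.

For equal systemic exposure: F × D_ev = D_iv
D_ev = D_iv / F = 100 / 0.82 = 121.951 mg

D_buccal = 122 mg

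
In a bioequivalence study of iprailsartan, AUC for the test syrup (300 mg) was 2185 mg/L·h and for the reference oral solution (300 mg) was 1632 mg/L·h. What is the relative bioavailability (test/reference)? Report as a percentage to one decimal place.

F_rel = 133.9%

F_rel = (AUC_test/D_test) / (AUC_ref/D_ref)
      = (2185/300) / (1632/300)
      = 7.28333 / 5.44 = 1.3388 = 133.88%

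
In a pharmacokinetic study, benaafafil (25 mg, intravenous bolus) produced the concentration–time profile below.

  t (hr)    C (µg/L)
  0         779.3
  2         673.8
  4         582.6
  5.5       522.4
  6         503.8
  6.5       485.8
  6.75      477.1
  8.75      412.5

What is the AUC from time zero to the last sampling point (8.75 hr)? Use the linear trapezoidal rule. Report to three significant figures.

Trapezoidal AUC_0→8.75:
  [0→2]: (779.3+673.8)/2 × 2 = 1453.1
  [2→4]: (673.8+582.6)/2 × 2 = 1256.4
  [4→5.5]: (582.6+522.4)/2 × 1.5 = 828.75
  [5.5→6]: (522.4+503.8)/2 × 0.5 = 256.55
  [6→6.5]: (503.8+485.8)/2 × 0.5 = 247.4
  [6.5→6.75]: (485.8+477.1)/2 × 0.25 = 120.3625
  [6.75→8.75]: (477.1+412.5)/2 × 2 = 889.6
  Sum = 5052.1625 µg/L·hr

AUC = 5050 µg/L·hr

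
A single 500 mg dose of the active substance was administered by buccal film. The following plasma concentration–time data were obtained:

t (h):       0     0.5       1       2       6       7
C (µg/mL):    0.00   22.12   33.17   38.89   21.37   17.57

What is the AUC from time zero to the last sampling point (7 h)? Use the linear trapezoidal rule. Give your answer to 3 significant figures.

AUC = 195 µg/mL·h

Trapezoidal AUC_0→7:
  [0→0.5]: (0.00+22.12)/2 × 0.5 = 5.53
  [0.5→1]: (22.12+33.17)/2 × 0.5 = 13.8225
  [1→2]: (33.17+38.89)/2 × 1 = 36.03
  [2→6]: (38.89+21.37)/2 × 4 = 120.52
  [6→7]: (21.37+17.57)/2 × 1 = 19.47
  Sum = 195.3725 µg/mL·h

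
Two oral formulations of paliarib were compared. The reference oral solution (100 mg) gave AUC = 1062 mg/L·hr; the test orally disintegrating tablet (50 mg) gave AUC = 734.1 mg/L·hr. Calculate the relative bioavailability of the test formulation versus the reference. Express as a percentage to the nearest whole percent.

F_rel = 138%

F_rel = (AUC_test/D_test) / (AUC_ref/D_ref)
      = (734.1/50) / (1062/100)
      = 14.682 / 10.62 = 1.3825 = 138.25%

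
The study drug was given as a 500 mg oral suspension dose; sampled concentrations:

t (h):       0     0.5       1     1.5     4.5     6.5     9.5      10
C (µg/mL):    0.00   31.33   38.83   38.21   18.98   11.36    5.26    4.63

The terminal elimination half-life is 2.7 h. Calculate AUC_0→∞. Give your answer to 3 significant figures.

AUC = 206 µg/mL·h

Trapezoidal AUC_0→10:
  [0→0.5]: (0.00+31.33)/2 × 0.5 = 7.8325
  [0.5→1]: (31.33+38.83)/2 × 0.5 = 17.54
  [1→1.5]: (38.83+38.21)/2 × 0.5 = 19.26
  [1.5→4.5]: (38.21+18.98)/2 × 3 = 85.785
  [4.5→6.5]: (18.98+11.36)/2 × 2 = 30.34
  [6.5→9.5]: (11.36+5.26)/2 × 3 = 24.93
  [9.5→10]: (5.26+4.63)/2 × 0.5 = 2.4725
  Sum = 188.16 µg/mL·h
k_e = ln2 / t½ = 0.693147 / 2.7 = 0.2567 h^-1
Extrapolated tail: C_last / k_e = 4.63 / 0.2567 = 18.037
AUC_0→∞ = 188.16 + 18.037 = 206.197 µg/mL·h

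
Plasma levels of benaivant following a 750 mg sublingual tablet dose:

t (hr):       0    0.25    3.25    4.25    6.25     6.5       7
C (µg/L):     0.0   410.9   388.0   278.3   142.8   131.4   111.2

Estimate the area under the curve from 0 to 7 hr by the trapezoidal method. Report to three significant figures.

Trapezoidal AUC_0→7:
  [0→0.25]: (0.0+410.9)/2 × 0.25 = 51.3625
  [0.25→3.25]: (410.9+388.0)/2 × 3 = 1198.35
  [3.25→4.25]: (388.0+278.3)/2 × 1 = 333.15
  [4.25→6.25]: (278.3+142.8)/2 × 2 = 421.1
  [6.25→6.5]: (142.8+131.4)/2 × 0.25 = 34.275
  [6.5→7]: (131.4+111.2)/2 × 0.5 = 60.65
  Sum = 2098.8875 µg/L·hr

AUC = 2100 µg/L·hr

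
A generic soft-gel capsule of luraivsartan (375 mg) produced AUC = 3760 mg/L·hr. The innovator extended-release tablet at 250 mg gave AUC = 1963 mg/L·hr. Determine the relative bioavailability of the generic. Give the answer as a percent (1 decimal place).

F_rel = 127.7%

F_rel = (AUC_test/D_test) / (AUC_ref/D_ref)
      = (3760/375) / (1963/250)
      = 10.0267 / 7.852 = 1.2770 = 127.70%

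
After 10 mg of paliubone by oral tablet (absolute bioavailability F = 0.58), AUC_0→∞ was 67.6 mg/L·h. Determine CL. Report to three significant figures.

CL = 0.0858 L/h

CL = F × Dose / AUC_0→∞
   = 0.58 × 10 / 67.6 = 0.0857988 L/h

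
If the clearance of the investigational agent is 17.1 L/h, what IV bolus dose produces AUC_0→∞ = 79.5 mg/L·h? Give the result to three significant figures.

Dose_iv = CL × AUC_0→∞
     = 17.1 × 79.5 = 1359.45 mg

Dose = 1360 mg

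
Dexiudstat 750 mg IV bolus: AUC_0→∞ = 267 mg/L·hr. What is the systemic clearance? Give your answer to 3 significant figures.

CL = 2.81 L/hr

CL = Dose_iv / AUC_0→∞
   = 750 / 267 = 2.80899 L/hr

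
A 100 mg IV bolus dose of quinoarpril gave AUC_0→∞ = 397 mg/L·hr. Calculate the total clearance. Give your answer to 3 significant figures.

CL = 0.252 L/hr

CL = Dose_iv / AUC_0→∞
   = 100 / 397 = 0.251889 L/hr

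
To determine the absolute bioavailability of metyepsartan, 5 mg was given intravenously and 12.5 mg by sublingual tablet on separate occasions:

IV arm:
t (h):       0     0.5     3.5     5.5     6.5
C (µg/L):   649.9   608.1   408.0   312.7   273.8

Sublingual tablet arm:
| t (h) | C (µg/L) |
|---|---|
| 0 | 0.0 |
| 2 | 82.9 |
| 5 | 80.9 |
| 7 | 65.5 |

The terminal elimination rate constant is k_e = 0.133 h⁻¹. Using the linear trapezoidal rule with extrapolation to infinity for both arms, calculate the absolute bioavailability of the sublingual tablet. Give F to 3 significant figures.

F = 0.0788

Trapezoidal AUC_0→6.5 (IV):
  [0→0.5]: (649.9+608.1)/2 × 0.5 = 314.5
  [0.5→3.5]: (608.1+408.0)/2 × 3 = 1524.15
  [3.5→5.5]: (408.0+312.7)/2 × 2 = 720.7
  [5.5→6.5]: (312.7+273.8)/2 × 1 = 293.25
  Sum = 2852.6 µg/L·h
IV tail: 273.8/0.133 = 2058.647; AUC_iv,0→∞ = 2852.6 + 2058.647 = 4911.247 µg/L·h
Trapezoidal AUC_0→7 (sublingual tablet):
  [0→2]: (0.0+82.9)/2 × 2 = 82.9
  [2→5]: (82.9+80.9)/2 × 3 = 245.7
  [5→7]: (80.9+65.5)/2 × 2 = 146.4
  Sum = 475.0 µg/L·h
sublingual tablet tail: 65.5/0.133 = 492.481; AUC_ev,0→∞ = 475.0 + 492.481 = 967.481 µg/L·h
F = (AUC_ev/D_ev)/(AUC_iv/D_iv) = (967.481/12.5)/(4911.247/5) = 77.39848/982.2494 = 0.0788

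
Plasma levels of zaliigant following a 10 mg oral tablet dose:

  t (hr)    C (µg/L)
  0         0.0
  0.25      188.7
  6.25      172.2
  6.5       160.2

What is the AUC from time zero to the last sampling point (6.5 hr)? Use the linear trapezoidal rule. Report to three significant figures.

Trapezoidal AUC_0→6.5:
  [0→0.25]: (0.0+188.7)/2 × 0.25 = 23.5875
  [0.25→6.25]: (188.7+172.2)/2 × 6 = 1082.7
  [6.25→6.5]: (172.2+160.2)/2 × 0.25 = 41.55
  Sum = 1147.8375 µg/L·hr

AUC = 1150 µg/L·hr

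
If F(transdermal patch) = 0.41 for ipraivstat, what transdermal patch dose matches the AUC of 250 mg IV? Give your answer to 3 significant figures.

D_transdermal = 610 mg

For equal systemic exposure: F × D_ev = D_iv
D_ev = D_iv / F = 250 / 0.41 = 609.756 mg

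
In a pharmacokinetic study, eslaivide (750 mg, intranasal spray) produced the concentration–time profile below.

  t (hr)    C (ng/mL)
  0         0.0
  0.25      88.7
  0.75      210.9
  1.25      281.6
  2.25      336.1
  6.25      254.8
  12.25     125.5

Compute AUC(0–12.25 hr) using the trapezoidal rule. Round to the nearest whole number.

Trapezoidal AUC_0→12.25:
  [0→0.25]: (0.0+88.7)/2 × 0.25 = 11.0875
  [0.25→0.75]: (88.7+210.9)/2 × 0.5 = 74.9
  [0.75→1.25]: (210.9+281.6)/2 × 0.5 = 123.125
  [1.25→2.25]: (281.6+336.1)/2 × 1 = 308.85
  [2.25→6.25]: (336.1+254.8)/2 × 4 = 1181.8
  [6.25→12.25]: (254.8+125.5)/2 × 6 = 1140.9
  Sum = 2840.6625 ng/mL·hr

AUC = 2841 ng/mL·hr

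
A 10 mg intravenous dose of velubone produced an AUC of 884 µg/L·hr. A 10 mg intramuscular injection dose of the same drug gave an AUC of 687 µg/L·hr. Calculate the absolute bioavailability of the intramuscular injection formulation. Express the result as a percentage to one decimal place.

F = (AUC_ev / D_ev) / (AUC_iv / D_iv)
  = (687/10) / (884/10)
  = 68.7 / 88.4 = 0.7771
  = 77.71%

F = 77.7%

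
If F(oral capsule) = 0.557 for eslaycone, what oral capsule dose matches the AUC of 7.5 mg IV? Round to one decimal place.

D_oral = 13.5 mg

For equal systemic exposure: F × D_ev = D_iv
D_ev = D_iv / F = 7.5 / 0.557 = 13.465 mg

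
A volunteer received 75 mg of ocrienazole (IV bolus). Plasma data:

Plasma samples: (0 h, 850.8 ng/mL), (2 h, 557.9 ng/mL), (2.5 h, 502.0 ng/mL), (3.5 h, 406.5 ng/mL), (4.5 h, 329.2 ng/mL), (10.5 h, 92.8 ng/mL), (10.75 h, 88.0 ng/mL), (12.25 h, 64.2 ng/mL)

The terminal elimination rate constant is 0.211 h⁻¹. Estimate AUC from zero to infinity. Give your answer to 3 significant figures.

AUC = 4200 ng/mL·h

Trapezoidal AUC_0→12.25:
  [0→2]: (850.8+557.9)/2 × 2 = 1408.7
  [2→2.5]: (557.9+502.0)/2 × 0.5 = 264.975
  [2.5→3.5]: (502.0+406.5)/2 × 1 = 454.25
  [3.5→4.5]: (406.5+329.2)/2 × 1 = 367.85
  [4.5→10.5]: (329.2+92.8)/2 × 6 = 1266.0
  [10.5→10.75]: (92.8+88.0)/2 × 0.25 = 22.6
  [10.75→12.25]: (88.0+64.2)/2 × 1.5 = 114.15
  Sum = 3898.525 ng/mL·h
Extrapolated tail: C_last / k_e = 64.2 / 0.211 = 304.265
AUC_0→∞ = 3898.525 + 304.265 = 4202.79 ng/mL·h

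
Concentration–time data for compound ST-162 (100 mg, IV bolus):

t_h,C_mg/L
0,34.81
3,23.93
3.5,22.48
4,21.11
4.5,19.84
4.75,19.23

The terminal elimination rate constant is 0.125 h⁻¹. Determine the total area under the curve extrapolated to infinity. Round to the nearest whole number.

Trapezoidal AUC_0→4.75:
  [0→3]: (34.81+23.93)/2 × 3 = 88.11
  [3→3.5]: (23.93+22.48)/2 × 0.5 = 11.6025
  [3.5→4]: (22.48+21.11)/2 × 0.5 = 10.8975
  [4→4.5]: (21.11+19.84)/2 × 0.5 = 10.2375
  [4.5→4.75]: (19.84+19.23)/2 × 0.25 = 4.88375
  Sum = 125.73125 mg/L·h
Extrapolated tail: C_last / k_e = 19.23 / 0.125 = 153.840
AUC_0→∞ = 125.73125 + 153.840 = 279.57125 mg/L·h

AUC = 280 mg/L·h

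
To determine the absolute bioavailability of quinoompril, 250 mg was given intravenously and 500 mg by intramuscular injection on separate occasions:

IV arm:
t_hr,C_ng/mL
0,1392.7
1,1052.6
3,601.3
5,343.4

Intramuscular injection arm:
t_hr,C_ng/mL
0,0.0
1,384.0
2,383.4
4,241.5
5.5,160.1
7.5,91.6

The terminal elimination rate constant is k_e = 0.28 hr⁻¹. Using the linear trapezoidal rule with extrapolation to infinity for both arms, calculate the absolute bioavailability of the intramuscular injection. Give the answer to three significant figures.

Trapezoidal AUC_0→5 (IV):
  [0→1]: (1392.7+1052.6)/2 × 1 = 1222.65
  [1→3]: (1052.6+601.3)/2 × 2 = 1653.9
  [3→5]: (601.3+343.4)/2 × 2 = 944.7
  Sum = 3821.25 ng/mL·hr
IV tail: 343.4/0.28 = 1226.429; AUC_iv,0→∞ = 3821.25 + 1226.429 = 5047.679 ng/mL·hr
Trapezoidal AUC_0→7.5 (intramuscular injection):
  [0→1]: (0.0+384.0)/2 × 1 = 192.0
  [1→2]: (384.0+383.4)/2 × 1 = 383.7
  [2→4]: (383.4+241.5)/2 × 2 = 624.9
  [4→5.5]: (241.5+160.1)/2 × 1.5 = 301.2
  [5.5→7.5]: (160.1+91.6)/2 × 2 = 251.7
  Sum = 1753.5 ng/mL·hr
intramuscular injection tail: 91.6/0.28 = 327.143; AUC_ev,0→∞ = 1753.5 + 327.143 = 2080.643 ng/mL·hr
F = (AUC_ev/D_ev)/(AUC_iv/D_iv) = (2080.643/500)/(5047.679/250) = 4.161286/20.190716 = 0.2061

F = 0.206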